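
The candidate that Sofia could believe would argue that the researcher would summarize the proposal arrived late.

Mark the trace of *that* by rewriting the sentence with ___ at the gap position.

The candidate that Sofia could believe ___ would argue that the researcher would summarize the proposal arrived late.

The filler 'that' is interpreted as the subject of the clause embedded under 'believe'. The gap is right after 'believe'.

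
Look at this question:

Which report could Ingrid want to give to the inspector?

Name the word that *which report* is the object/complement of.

Underlying clause: Ingrid could want to give which report to the inspector.
'which report' is the direct object of 'give'. Fronting leaves a gap immediately after 'give':
Which report could Ingrid want to give ___ to the inspector?

give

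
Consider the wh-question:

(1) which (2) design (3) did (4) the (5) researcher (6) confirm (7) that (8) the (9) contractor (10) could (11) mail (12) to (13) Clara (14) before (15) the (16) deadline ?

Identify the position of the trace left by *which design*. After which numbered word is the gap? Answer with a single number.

11

Pre-movement form: The researcher did confirm that the contractor could mail which design to Clara before the deadline.
The filler 'which design' is interpreted as the direct object of 'mail'. Fronting leaves a gap immediately after 'mail':
Which design did the researcher confirm that the contractor could mail ___ to Clara before the deadline?
'mail' is word 11.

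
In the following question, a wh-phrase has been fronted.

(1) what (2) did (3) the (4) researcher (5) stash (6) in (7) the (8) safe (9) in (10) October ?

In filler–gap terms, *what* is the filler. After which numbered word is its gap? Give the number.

5

In situ: The researcher did stash what in the safe in October.
The filler 'what' is interpreted as the direct object of 'stash'. Fronting leaves a gap immediately after 'stash':
What did the researcher stash ___ in the safe in October?
'stash' is word 5.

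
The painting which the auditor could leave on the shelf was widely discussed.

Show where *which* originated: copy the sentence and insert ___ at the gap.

The painting which the auditor could leave ___ on the shelf was widely discussed.

'which' is the direct object of 'leave'. The gap is right after 'leave'.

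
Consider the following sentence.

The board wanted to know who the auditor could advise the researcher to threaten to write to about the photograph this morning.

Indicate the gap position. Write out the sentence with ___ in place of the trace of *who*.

Underlying clause: The auditor could advise the researcher to threaten to write to who about the photograph this morning.
'who' is the object of the preposition 'to'. The gap is right after 'to'.

The board wanted to know who the auditor could advise the researcher to threaten to write to ___ about the photograph this morning.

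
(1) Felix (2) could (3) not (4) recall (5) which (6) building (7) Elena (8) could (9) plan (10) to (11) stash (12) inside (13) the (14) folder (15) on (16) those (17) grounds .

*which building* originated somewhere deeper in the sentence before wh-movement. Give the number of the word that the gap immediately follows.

Before movement: Elena could plan to stash which building inside the folder on those grounds.
'which building' is the direct object of 'stash'. Fronting leaves a gap immediately after 'stash':
Felix could not recall which building Elena could plan to stash ___ inside the folder on those grounds.
'stash' is word 11.

11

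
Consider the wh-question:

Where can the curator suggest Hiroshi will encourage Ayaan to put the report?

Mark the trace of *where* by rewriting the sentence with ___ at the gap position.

Where can the curator suggest Hiroshi will encourage Ayaan to put the report ___?

In situ: The curator can suggest Hiroshi will encourage Ayaan to put the report where.
'where' functions as the locative complement of 'put'. The gap is right after 'report'.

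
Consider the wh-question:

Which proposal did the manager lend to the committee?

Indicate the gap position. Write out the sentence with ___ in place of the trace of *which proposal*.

Which proposal did the manager lend ___ to the committee?

Underlying clause: The manager did lend which proposal to the committee.
'which proposal' functions as the direct object of 'lend'. The gap is right after 'lend'.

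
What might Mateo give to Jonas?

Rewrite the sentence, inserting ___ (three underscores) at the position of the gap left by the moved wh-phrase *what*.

Before movement: Mateo might give what to Jonas.
'what' functions as the direct object of 'give'. The gap is right after 'give'.

What might Mateo give ___ to Jonas?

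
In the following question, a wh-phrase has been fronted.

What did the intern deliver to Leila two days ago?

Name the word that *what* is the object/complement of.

In situ: The intern did deliver what to Leila two days ago.
The filler 'what' is interpreted as the direct object of 'deliver'. Wh-movement fronts it, leaving a gap right after 'deliver':
What did the intern deliver ___ to Leila two days ago?

deliver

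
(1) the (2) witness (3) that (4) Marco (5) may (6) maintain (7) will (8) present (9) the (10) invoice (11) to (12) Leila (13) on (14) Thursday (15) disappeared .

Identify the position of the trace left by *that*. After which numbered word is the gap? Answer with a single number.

6

'that' functions as the subject of the clause embedded under 'maintain'. Wh-movement fronts it, leaving a gap right after 'maintain':
The witness that Marco may maintain ___ will present the invoice to Leila on Thursday disappeared.
'maintain' is word 6.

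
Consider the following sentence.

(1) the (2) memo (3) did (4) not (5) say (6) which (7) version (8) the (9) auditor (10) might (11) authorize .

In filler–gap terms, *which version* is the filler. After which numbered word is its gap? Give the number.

11

In situ: The auditor might authorize which version.
'which version' is the direct object of 'authorize'. Wh-movement fronts it, leaving a gap right after 'authorize':
The memo did not say which version the auditor might authorize ___.
'authorize' is word 11.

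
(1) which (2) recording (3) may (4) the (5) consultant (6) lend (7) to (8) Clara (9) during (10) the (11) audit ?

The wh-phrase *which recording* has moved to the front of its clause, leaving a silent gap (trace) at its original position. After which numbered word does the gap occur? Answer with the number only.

6

Pre-movement form: The consultant may lend which recording to Clara during the audit.
'which recording' functions as the direct object of 'lend'. Wh-movement fronts it, leaving a gap right after 'lend':
Which recording may the consultant lend ___ to Clara during the audit?
'lend' is word 6.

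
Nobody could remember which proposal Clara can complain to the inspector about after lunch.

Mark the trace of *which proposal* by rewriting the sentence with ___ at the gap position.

Nobody could remember which proposal Clara can complain to the inspector about ___ after lunch.

In situ: Clara can complain to the inspector about which proposal after lunch.
The filler 'which proposal' is interpreted as the object of the preposition 'about'. The gap is right after 'about'.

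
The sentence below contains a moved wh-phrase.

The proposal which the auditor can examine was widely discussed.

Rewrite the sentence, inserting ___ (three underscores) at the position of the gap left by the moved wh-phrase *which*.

The proposal which the auditor can examine ___ was widely discussed.

The filler 'which' is interpreted as the direct object of 'examine'. The gap is right after 'examine'.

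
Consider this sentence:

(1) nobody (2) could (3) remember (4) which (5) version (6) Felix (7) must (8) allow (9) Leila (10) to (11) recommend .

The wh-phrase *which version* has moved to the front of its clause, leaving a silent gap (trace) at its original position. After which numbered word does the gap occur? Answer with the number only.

Before movement: Felix must allow Leila to recommend which version.
'which version' functions as the direct object of 'recommend'. It moves to the left edge, and the trace sits right after 'recommend':
Nobody could remember which version Felix must allow Leila to recommend ___.
'recommend' is word 11.

11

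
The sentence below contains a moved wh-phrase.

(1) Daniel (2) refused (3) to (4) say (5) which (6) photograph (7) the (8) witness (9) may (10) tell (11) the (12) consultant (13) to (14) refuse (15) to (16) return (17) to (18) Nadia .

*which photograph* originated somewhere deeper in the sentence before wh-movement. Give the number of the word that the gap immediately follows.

16

Underlying clause: The witness may tell the consultant to refuse to return which photograph to Nadia.
'which photograph' functions as the direct object of 'return'. Fronting leaves a gap immediately after 'return':
Daniel refused to say which photograph the witness may tell the consultant to refuse to return ___ to Nadia.
'return' is word 16.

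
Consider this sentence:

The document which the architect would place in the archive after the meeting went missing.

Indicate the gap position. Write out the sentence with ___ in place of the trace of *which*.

'which' functions as the direct object of 'place'. The gap is right after 'place'.

The document which the architect would place ___ in the archive after the meeting went missing.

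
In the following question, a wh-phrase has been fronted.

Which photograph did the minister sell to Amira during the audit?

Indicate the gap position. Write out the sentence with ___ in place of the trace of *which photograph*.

In situ: The minister did sell which photograph to Amira during the audit.
The filler 'which photograph' is interpreted as the direct object of 'sell'. The gap is right after 'sell'.

Which photograph did the minister sell ___ to Amira during the audit?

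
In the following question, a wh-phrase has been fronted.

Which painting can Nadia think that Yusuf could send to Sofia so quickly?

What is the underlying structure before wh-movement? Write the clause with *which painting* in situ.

Nadia can think that Yusuf could send which painting to Sofia so quickly.

The filler 'which painting' is interpreted as the direct object of 'send'. Wh-movement fronts it, leaving a gap right after 'send':
Which painting can Nadia think that Yusuf could send ___ to Sofia so quickly?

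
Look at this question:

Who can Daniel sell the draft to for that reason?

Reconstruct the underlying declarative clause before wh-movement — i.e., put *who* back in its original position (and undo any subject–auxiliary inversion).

'who' is the object of the preposition 'to' (recipient of 'sell'). It moves to the left edge, and the trace sits right after 'to':
Who can Daniel sell the draft to ___ for that reason?

Daniel can sell the draft to who for that reason.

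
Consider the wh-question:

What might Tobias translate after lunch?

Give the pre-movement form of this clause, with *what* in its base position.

The filler 'what' is interpreted as the direct object of 'translate'. It moves to the left edge, and the trace sits right after 'translate':
What might Tobias translate ___ after lunch?

Tobias might translate what after lunch.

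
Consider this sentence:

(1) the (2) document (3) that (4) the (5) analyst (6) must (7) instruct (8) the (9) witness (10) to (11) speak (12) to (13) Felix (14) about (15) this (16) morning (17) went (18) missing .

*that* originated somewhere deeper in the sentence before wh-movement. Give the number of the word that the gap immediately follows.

14

'that' functions as the object of the preposition 'about'. Fronting leaves a gap immediately after 'about':
The document that the analyst must instruct the witness to speak to Felix about ___ this morning went missing.
'about' is word 14.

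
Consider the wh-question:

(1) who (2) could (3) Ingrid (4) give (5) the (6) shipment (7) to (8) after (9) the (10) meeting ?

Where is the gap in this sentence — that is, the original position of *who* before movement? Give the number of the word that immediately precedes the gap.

7

Before movement: Ingrid could give the shipment to who after the meeting.
The filler 'who' is interpreted as the object of the preposition 'to' (recipient of 'give'). It moves to the left edge, and the trace sits right after 'to':
Who could Ingrid give the shipment to ___ after the meeting?
'to' is word 7.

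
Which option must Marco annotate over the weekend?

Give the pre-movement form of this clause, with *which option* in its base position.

Marco must annotate which option over the weekend.

'which option' functions as the direct object of 'annotate'. Fronting leaves a gap immediately after 'annotate':
Which option must Marco annotate ___ over the weekend?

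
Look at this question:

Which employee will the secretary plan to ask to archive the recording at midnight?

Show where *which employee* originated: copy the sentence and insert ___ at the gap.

Pre-movement form: The secretary will plan to ask which employee to archive the recording at midnight.
'which employee' is the direct object of 'ask'. The gap is right after 'ask'.

Which employee will the secretary plan to ask ___ to archive the recording at midnight?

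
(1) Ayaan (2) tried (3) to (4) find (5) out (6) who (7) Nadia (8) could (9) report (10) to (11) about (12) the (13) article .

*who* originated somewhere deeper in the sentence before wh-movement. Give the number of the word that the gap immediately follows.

10

Pre-movement form: Nadia could report to who about the article.
'who' functions as the object of the preposition 'to'. Wh-movement fronts it, leaving a gap right after 'to':
Ayaan tried to find out who Nadia could report to ___ about the article.
'to' is word 10.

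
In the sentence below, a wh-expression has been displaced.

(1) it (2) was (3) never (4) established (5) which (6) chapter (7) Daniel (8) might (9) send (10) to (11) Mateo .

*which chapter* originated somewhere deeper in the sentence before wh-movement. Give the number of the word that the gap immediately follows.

Before movement: Daniel might send which chapter to Mateo.
'which chapter' functions as the direct object of 'send'. Wh-movement fronts it, leaving a gap right after 'send':
It was never established which chapter Daniel might send ___ to Mateo.
'send' is word 9.

9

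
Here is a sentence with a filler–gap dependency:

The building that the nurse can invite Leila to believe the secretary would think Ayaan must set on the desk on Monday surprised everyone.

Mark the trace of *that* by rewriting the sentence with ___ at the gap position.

The building that the nurse can invite Leila to believe the secretary would think Ayaan must set ___ on the desk on Monday surprised everyone.

'that' functions as the direct object of 'set'. The gap is right after 'set'.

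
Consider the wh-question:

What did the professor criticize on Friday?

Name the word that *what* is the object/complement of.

criticize

Underlying clause: The professor did criticize what on Friday.
'what' functions as the direct object of 'criticize'. Fronting leaves a gap immediately after 'criticize':
What did the professor criticize ___ on Friday?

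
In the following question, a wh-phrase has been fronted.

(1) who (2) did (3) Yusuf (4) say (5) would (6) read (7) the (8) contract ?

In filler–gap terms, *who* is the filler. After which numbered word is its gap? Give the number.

4

Pre-movement form: Yusuf did say who would read the contract.
'who' functions as the subject of the clause embedded under 'say'. Wh-movement fronts it, leaving a gap right after 'say':
Who did Yusuf say ___ would read the contract?
'say' is word 4.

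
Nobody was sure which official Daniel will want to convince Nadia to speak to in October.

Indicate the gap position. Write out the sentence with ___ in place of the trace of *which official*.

In situ: Daniel will want to convince Nadia to speak to which official in October.
'which official' is the object of the preposition 'to'. The gap is right after 'to'.

Nobody was sure which official Daniel will want to convince Nadia to speak to ___ in October.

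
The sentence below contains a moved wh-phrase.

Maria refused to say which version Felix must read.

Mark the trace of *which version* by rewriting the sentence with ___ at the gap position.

Maria refused to say which version Felix must read ___.

In situ: Felix must read which version.
'which version' functions as the direct object of 'read'. The gap is right after 'read'.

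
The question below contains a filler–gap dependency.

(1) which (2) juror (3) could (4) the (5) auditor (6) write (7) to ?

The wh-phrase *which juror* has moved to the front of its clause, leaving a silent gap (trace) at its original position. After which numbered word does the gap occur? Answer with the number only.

Before movement: The auditor could write to which juror.
'which juror' functions as the object of the preposition 'to'. It moves to the left edge, and the trace sits right after 'to':
Which juror could the auditor write to ___?
'to' is word 7.

7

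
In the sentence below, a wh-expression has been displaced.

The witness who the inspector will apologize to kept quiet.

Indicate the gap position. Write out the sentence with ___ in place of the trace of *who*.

'who' functions as the object of the preposition 'to'. The gap is right after 'to'.

The witness who the inspector will apologize to ___ kept quiet.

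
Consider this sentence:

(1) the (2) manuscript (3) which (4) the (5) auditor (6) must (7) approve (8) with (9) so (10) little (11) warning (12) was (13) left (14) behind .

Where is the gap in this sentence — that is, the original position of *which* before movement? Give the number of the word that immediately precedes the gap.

7

'which' is the direct object of 'approve'. Wh-movement fronts it, leaving a gap right after 'approve':
The manuscript which the auditor must approve ___ with so little warning was left behind.
'approve' is word 7.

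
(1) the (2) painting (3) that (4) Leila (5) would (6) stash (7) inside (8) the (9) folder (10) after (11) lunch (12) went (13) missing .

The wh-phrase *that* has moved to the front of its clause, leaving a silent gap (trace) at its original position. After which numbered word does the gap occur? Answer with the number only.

The filler 'that' is interpreted as the direct object of 'stash'. Fronting leaves a gap immediately after 'stash':
The painting that Leila would stash ___ inside the folder after lunch went missing.
'stash' is word 6.

6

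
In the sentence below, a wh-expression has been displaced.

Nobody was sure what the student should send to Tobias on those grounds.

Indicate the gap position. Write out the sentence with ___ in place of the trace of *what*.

Nobody was sure what the student should send ___ to Tobias on those grounds.

Pre-movement form: The student should send what to Tobias on those grounds.
'what' is the direct object of 'send'. The gap is right after 'send'.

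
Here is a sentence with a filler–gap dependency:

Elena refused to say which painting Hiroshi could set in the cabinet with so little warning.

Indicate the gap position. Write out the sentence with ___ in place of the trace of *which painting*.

Underlying clause: Hiroshi could set which painting in the cabinet with so little warning.
The filler 'which painting' is interpreted as the direct object of 'set'. The gap is right after 'set'.

Elena refused to say which painting Hiroshi could set ___ in the cabinet with so little warning.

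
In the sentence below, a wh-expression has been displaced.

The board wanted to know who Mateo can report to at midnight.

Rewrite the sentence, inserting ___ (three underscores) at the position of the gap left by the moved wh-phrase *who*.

Pre-movement form: Mateo can report to who at midnight.
'who' is the object of the preposition 'to'. The gap is right after 'to'.

The board wanted to know who Mateo can report to ___ at midnight.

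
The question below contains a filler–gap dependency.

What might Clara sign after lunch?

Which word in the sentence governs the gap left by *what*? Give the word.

sign

Pre-movement form: Clara might sign what after lunch.
'what' is the direct object of 'sign'. It moves to the left edge, and the trace sits right after 'sign':
What might Clara sign ___ after lunch?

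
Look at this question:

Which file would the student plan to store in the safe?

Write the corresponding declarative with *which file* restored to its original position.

The student would plan to store which file in the safe.

'which file' is the direct object of 'store'. Fronting leaves a gap immediately after 'store':
Which file would the student plan to store ___ in the safe?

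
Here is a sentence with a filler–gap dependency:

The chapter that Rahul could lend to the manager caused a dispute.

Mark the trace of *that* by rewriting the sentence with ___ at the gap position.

The chapter that Rahul could lend ___ to the manager caused a dispute.

'that' functions as the direct object of 'lend'. The gap is right after 'lend'.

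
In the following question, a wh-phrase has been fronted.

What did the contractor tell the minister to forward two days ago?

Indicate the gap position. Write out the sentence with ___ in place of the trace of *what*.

What did the contractor tell the minister to forward ___ two days ago?

In situ: The contractor did tell the minister to forward what two days ago.
'what' functions as the direct object of 'forward'. The gap is right after 'forward'.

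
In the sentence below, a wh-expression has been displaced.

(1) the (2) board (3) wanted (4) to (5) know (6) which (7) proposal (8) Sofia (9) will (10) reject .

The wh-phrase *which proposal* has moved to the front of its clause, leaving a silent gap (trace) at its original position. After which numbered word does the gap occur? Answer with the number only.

Pre-movement form: Sofia will reject which proposal.
'which proposal' functions as the direct object of 'reject'. It moves to the left edge, and the trace sits right after 'reject':
The board wanted to know which proposal Sofia will reject ___.
'reject' is word 10.

10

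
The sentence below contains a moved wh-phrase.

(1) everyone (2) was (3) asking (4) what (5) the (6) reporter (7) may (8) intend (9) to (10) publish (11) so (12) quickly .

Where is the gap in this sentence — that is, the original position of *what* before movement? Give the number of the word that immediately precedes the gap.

10

In situ: The reporter may intend to publish what so quickly.
'what' is the direct object of 'publish'. It moves to the left edge, and the trace sits right after 'publish':
Everyone was asking what the reporter may intend to publish ___ so quickly.
'publish' is word 10.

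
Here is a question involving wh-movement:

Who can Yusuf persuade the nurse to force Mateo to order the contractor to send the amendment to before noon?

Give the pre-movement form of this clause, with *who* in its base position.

'who' functions as the object of the preposition 'to' (recipient of 'send'). It moves to the left edge, and the trace sits right after 'to':
Who can Yusuf persuade the nurse to force Mateo to order the contractor to send the amendment to ___ before noon?

Yusuf can persuade the nurse to force Mateo to order the contractor to send the amendment to who before noon.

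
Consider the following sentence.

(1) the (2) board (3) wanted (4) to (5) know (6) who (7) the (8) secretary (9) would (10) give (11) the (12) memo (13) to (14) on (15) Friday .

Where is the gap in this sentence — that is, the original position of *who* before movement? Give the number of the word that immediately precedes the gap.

13

Underlying clause: The secretary would give the memo to who on Friday.
'who' is the object of the preposition 'to' (recipient of 'give'). Fronting leaves a gap immediately after 'to':
The board wanted to know who the secretary would give the memo to ___ on Friday.
'to' is word 13.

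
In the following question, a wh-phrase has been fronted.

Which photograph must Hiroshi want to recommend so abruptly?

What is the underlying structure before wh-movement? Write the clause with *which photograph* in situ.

Hiroshi must want to recommend which photograph so abruptly.

The filler 'which photograph' is interpreted as the direct object of 'recommend'. It moves to the left edge, and the trace sits right after 'recommend':
Which photograph must Hiroshi want to recommend ___ so abruptly?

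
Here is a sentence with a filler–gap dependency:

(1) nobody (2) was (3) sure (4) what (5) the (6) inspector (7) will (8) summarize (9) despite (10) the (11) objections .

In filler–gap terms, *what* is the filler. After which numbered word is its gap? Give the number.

8

Underlying clause: The inspector will summarize what despite the objections.
The filler 'what' is interpreted as the direct object of 'summarize'. Fronting leaves a gap immediately after 'summarize':
Nobody was sure what the inspector will summarize ___ despite the objections.
'summarize' is word 8.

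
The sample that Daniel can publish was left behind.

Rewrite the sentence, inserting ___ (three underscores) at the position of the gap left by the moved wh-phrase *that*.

The filler 'that' is interpreted as the direct object of 'publish'. The gap is right after 'publish'.

The sample that Daniel can publish ___ was left behind.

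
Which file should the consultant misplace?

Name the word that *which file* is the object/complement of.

Before movement: The consultant should misplace which file.
The filler 'which file' is interpreted as the direct object of 'misplace'. Fronting leaves a gap immediately after 'misplace':
Which file should the consultant misplace ___?

misplace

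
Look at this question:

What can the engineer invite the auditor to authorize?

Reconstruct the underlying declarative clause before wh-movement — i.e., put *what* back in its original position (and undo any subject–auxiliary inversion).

The engineer can invite the auditor to authorize what.

The filler 'what' is interpreted as the direct object of 'authorize'. Fronting leaves a gap immediately after 'authorize':
What can the engineer invite the auditor to authorize ___?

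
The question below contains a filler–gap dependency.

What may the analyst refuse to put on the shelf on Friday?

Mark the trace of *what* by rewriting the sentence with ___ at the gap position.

Pre-movement form: The analyst may refuse to put what on the shelf on Friday.
The filler 'what' is interpreted as the direct object of 'put'. The gap is right after 'put'.

What may the analyst refuse to put ___ on the shelf on Friday?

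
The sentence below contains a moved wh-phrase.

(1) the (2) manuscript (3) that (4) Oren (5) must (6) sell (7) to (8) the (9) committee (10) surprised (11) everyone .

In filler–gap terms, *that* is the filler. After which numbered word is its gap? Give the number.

6

The filler 'that' is interpreted as the direct object of 'sell'. Wh-movement fronts it, leaving a gap right after 'sell':
The manuscript that Oren must sell ___ to the committee surprised everyone.
'sell' is word 6.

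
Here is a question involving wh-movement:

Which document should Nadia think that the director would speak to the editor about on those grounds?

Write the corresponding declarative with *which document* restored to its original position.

Nadia should think that the director would speak to the editor about which document on those grounds.

The filler 'which document' is interpreted as the object of the preposition 'about'. Wh-movement fronts it, leaving a gap right after 'about':
Which document should Nadia think that the director would speak to the editor about ___ on those grounds?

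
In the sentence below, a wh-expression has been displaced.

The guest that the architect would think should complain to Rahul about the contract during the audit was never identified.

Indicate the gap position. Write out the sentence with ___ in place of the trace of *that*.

The guest that the architect would think ___ should complain to Rahul about the contract during the audit was never identified.

'that' is the subject of the clause embedded under 'think'. The gap is right after 'think'.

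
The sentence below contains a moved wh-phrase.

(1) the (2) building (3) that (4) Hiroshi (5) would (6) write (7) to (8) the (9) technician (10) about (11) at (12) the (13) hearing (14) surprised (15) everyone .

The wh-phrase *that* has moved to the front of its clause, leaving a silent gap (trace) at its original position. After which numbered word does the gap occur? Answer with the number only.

10

The filler 'that' is interpreted as the object of the preposition 'about'. Fronting leaves a gap immediately after 'about':
The building that Hiroshi would write to the technician about ___ at the hearing surprised everyone.
'about' is word 10.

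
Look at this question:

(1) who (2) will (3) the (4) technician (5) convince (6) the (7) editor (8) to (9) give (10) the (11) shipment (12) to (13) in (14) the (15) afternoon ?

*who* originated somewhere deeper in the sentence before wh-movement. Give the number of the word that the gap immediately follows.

Underlying clause: The technician will convince the editor to give the shipment to who in the afternoon.
'who' functions as the object of the preposition 'to' (recipient of 'give'). It moves to the left edge, and the trace sits right after 'to':
Who will the technician convince the editor to give the shipment to ___ in the afternoon?
'to' is word 12.

12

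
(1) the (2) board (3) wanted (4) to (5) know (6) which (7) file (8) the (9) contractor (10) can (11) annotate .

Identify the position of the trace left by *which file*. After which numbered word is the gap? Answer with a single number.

Pre-movement form: The contractor can annotate which file.
The filler 'which file' is interpreted as the direct object of 'annotate'. Wh-movement fronts it, leaving a gap right after 'annotate':
The board wanted to know which file the contractor can annotate ___.
'annotate' is word 11.

11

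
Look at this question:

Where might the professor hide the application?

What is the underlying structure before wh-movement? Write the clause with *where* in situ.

The professor might hide the application where.

The filler 'where' is interpreted as the locative complement of 'hide'. It moves to the left edge, and the trace sits right after 'application':
Where might the professor hide the application ___?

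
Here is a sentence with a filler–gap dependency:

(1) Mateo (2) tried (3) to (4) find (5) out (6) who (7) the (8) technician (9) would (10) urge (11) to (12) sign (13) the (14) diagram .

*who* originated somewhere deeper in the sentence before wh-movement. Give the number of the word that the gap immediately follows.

Pre-movement form: The technician would urge who to sign the diagram.
The filler 'who' is interpreted as the direct object of 'urge'. It moves to the left edge, and the trace sits right after 'urge':
Mateo tried to find out who the technician would urge ___ to sign the diagram.
'urge' is word 10.

10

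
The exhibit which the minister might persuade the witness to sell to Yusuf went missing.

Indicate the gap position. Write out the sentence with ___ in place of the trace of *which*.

The exhibit which the minister might persuade the witness to sell ___ to Yusuf went missing.

'which' functions as the direct object of 'sell'. The gap is right after 'sell'.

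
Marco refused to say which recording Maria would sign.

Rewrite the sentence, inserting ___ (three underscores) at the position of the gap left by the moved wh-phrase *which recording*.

Marco refused to say which recording Maria would sign ___.

In situ: Maria would sign which recording.
'which recording' is the direct object of 'sign'. The gap is right after 'sign'.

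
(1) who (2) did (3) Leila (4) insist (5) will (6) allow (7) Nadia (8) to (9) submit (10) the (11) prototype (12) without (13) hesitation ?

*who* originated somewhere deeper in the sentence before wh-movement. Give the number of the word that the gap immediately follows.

4

In situ: Leila did insist who will allow Nadia to submit the prototype without hesitation.
'who' functions as the subject of the clause embedded under 'insist'. Fronting leaves a gap immediately after 'insist':
Who did Leila insist ___ will allow Nadia to submit the prototype without hesitation?
'insist' is word 4.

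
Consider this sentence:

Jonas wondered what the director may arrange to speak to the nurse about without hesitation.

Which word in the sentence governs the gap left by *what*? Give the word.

about

Underlying clause: The director may arrange to speak to the nurse about what without hesitation.
'what' functions as the object of the preposition 'about'. Wh-movement fronts it, leaving a gap right after 'about':
Jonas wondered what the director may arrange to speak to the nurse about ___ without hesitation.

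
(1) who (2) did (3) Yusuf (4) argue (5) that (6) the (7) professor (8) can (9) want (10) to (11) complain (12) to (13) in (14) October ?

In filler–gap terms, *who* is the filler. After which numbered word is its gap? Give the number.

In situ: Yusuf did argue that the professor can want to complain to who in October.
'who' is the object of the preposition 'to'. Fronting leaves a gap immediately after 'to':
Who did Yusuf argue that the professor can want to complain to ___ in October?
'to' is word 12.

12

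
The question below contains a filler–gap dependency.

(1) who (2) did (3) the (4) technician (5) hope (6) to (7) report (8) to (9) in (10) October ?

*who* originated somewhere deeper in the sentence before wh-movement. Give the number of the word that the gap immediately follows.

In situ: The technician did hope to report to who in October.
'who' is the object of the preposition 'to'. Fronting leaves a gap immediately after 'to':
Who did the technician hope to report to ___ in October?
'to' is word 8.

8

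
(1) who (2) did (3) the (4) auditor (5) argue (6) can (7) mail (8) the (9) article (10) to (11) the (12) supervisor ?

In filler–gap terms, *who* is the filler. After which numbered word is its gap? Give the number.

In situ: The auditor did argue who can mail the article to the supervisor.
'who' is the subject of the clause embedded under 'argue'. Fronting leaves a gap immediately after 'argue':
Who did the auditor argue ___ can mail the article to the supervisor?
'argue' is word 5.

5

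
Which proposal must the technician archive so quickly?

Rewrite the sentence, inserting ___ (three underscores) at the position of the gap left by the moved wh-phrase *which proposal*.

Which proposal must the technician archive ___ so quickly?

Before movement: The technician must archive which proposal so quickly.
'which proposal' functions as the direct object of 'archive'. The gap is right after 'archive'.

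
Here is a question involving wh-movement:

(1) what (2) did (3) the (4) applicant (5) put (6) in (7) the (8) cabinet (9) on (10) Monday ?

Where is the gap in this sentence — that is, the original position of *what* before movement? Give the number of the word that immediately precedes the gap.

5

Pre-movement form: The applicant did put what in the cabinet on Monday.
'what' is the direct object of 'put'. It moves to the left edge, and the trace sits right after 'put':
What did the applicant put ___ in the cabinet on Monday?
'put' is word 5.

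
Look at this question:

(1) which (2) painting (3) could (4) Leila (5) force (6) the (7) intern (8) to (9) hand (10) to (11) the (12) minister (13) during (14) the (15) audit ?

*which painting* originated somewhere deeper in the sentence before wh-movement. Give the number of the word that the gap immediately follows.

9

Underlying clause: Leila could force the intern to hand which painting to the minister during the audit.
'which painting' functions as the direct object of 'hand'. Wh-movement fronts it, leaving a gap right after 'hand':
Which painting could Leila force the intern to hand ___ to the minister during the audit?
'hand' is word 9.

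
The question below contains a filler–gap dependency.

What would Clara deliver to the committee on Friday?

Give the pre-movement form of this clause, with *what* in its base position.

Clara would deliver what to the committee on Friday.

'what' is the direct object of 'deliver'. Fronting leaves a gap immediately after 'deliver':
What would Clara deliver ___ to the committee on Friday?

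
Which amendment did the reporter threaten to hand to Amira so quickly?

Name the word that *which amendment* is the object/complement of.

hand

In situ: The reporter did threaten to hand which amendment to Amira so quickly.
The filler 'which amendment' is interpreted as the direct object of 'hand'. It moves to the left edge, and the trace sits right after 'hand':
Which amendment did the reporter threaten to hand ___ to Amira so quickly?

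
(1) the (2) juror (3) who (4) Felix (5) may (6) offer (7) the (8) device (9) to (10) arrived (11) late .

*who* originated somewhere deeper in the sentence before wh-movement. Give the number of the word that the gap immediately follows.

9

The filler 'who' is interpreted as the object of the preposition 'to' (recipient of 'offer'). Wh-movement fronts it, leaving a gap right after 'to':
The juror who Felix may offer the device to ___ arrived late.
'to' is word 9.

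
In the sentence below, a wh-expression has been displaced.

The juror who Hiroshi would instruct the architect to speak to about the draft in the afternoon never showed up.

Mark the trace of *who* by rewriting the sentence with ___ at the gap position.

The juror who Hiroshi would instruct the architect to speak to ___ about the draft in the afternoon never showed up.

The filler 'who' is interpreted as the object of the preposition 'to'. The gap is right after 'to'.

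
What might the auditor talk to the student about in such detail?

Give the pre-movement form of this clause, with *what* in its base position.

'what' is the object of the preposition 'about'. It moves to the left edge, and the trace sits right after 'about':
What might the auditor talk to the student about ___ in such detail?

The auditor might talk to the student about what in such detail.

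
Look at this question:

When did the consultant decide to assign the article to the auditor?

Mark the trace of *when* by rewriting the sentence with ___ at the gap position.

When did the consultant decide to assign the article to the auditor ___?

Before movement: The consultant did decide to assign the article to the auditor when.
The filler 'when' is interpreted as the temporal adjunct. The gap is right after 'auditor'.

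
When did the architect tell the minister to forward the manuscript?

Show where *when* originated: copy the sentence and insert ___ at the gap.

Underlying clause: The architect did tell the minister to forward the manuscript when.
'when' is the temporal adjunct. The gap is right after 'manuscript'.

When did the architect tell the minister to forward the manuscript ___?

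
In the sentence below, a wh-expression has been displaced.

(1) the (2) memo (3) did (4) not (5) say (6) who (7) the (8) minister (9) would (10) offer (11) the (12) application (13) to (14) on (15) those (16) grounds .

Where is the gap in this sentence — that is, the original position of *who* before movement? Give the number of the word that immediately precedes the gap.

In situ: The minister would offer the application to who on those grounds.
'who' is the object of the preposition 'to' (recipient of 'offer'). Fronting leaves a gap immediately after 'to':
The memo did not say who the minister would offer the application to ___ on those grounds.
'to' is word 13.

13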